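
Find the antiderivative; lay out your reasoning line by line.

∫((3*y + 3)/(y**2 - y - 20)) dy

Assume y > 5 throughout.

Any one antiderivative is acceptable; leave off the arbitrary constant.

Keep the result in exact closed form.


Step 1. Decompose ∫((3*y + 3)/(y**2 - y - 20)) dy by partial fractions, (3*y + 3)/(y**2 - y - 20) = 1/(y + 4) + 2/(y - 5): now ∫(2/(y - 5)) dy + ∫(1/(y + 4)) dy.
Step 2. Evaluate the standard form [assuming y > 5]: now 2*log(y - 5) + ∫(1/(y + 4)) dy.
Step 3. Evaluate the standard form [assuming y > -4]: now 2*log(y - 5) + log(y + 4).
Answer: 2*log(y - 5) + log(y + 4).


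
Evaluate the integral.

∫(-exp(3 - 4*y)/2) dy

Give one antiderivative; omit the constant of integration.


Answer: exp(3 - 4*y)/8.


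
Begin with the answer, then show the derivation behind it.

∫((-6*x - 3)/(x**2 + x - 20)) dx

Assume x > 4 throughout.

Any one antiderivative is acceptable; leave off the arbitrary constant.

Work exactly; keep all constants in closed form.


The answer is -3*log(x - 4) - 3*log(x + 5).
Step 1. Decompose ∫((-6*x - 3)/(x**2 + x - 20)) dx by partial fractions, (-6*x - 3)/(x**2 + x - 20) = -3/(x + 5) - 3/(x - 4): now ∫(-3/(x - 4)) dx + ∫(-3/(x + 5)) dx.
Step 2. Evaluate the standard form [assuming x > -5]: now -3*log(x + 5) + ∫(-3/(x - 4)) dx.
Step 3. Evaluate the standard form [assuming x > 4]: now -3*log(x - 4) - 3*log(x + 5).
Answer: -3*log(x - 4) - 3*log(x + 5).


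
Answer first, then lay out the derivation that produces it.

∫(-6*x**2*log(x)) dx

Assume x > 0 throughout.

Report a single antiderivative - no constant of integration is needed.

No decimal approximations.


The answer is -2*x**3*log(x) + 2*x**3/3.
Step 1. Integrate ∫(-6*x**2*log(x)) dx by parts with u = log(x), dv = (-6*x**2) dx, so v = -2*x**3 [assuming x > 0]: now -2*x**3*log(x) + ∫(2*x**2) dx.
Step 2. Evaluate the standard form: now -2*x**3*log(x) + 2*x**3/3.
Answer: -2*x**3*log(x) + 2*x**3/3.


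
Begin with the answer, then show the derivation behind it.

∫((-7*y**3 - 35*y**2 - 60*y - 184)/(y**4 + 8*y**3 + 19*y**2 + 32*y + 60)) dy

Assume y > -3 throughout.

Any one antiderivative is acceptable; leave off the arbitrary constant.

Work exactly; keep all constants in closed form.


The answer is -5*log(y + 3) - 2*log(y + 5) - 2*atan(y/2).
Step 1. Decompose ∫((-7*y**3 - 35*y**2 - 60*y - 184)/(y**4 + 8*y**3 + 19*y**2 + 32*y + 60)) dy by partial fractions, (-7*y**3 - 35*y**2 - 60*y - 184)/(y**4 + 8*y**3 + 19*y**2 + 32*y + 60) = -4/(y**2 + 4) - 2/(y + 5) - 5/(y + 3): now ∫(-5/(y + 3)) dy + ∫(-2/(y + 5)) dy + ∫(-4/(y**2 + 4)) dy.
Step 2. Evaluate the standard form [assuming y > -3]: now -5*log(y + 3) + ∫(-2/(y + 5)) dy + ∫(-4/(y**2 + 4)) dy.
Step 3. Evaluate the standard form [assuming y > -5]: now -5*log(y + 3) - 2*log(y + 5) + ∫(-4/(y**2 + 4)) dy.
Step 4. Evaluate the standard form: now -5*log(y + 3) - 2*log(y + 5) - 2*atan(y/2).
Answer: -5*log(y + 3) - 2*log(y + 5) - 2*atan(y/2).


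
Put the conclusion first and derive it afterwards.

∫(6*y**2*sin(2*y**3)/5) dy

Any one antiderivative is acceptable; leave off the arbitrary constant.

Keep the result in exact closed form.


The answer is -cos(2*y**3)/5.
Step 1. Substitute u = y**3, turning ∫(6*y**2*sin(2*y**3)/5) dy into ∫(2*sin(2*u)/5) du: now ∫(2*sin(2*u)/5) du.
Step 2. Evaluate the standard form: now -cos(2*u)/5.
Step 3. Substitute back u = y**3: now -cos(2*y**3)/5.
Answer: -cos(2*y**3)/5.


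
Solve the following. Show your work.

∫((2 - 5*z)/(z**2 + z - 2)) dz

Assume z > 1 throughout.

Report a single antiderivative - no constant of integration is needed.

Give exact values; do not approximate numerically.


Step 1. Decompose ∫((2 - 5*z)/(z**2 + z - 2)) dz by partial fractions, (2 - 5*z)/(z**2 + z - 2) = -4/(z + 2) - 1/(z - 1): now ∫(-1/(z - 1)) dz + ∫(-4/(z + 2)) dz.
Step 2. Evaluate the standard form [assuming z > 1]: now -log(z - 1) + ∫(-4/(z + 2)) dz.
Step 3. Evaluate the standard form [assuming z > -2]: now -log(z - 1) - 4*log(z + 2).
Answer: -log(z - 1) - 4*log(z + 2).


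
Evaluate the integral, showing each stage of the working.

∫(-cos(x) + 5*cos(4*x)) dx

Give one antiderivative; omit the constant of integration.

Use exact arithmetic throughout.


Step 1. Rewrite: now ∫(-cos(x)) dx + ∫(5*cos(4*x)) dx.
Step 2. Evaluate the standard form: now -sin(x) + ∫(5*cos(4*x)) dx.
Step 3. Evaluate the standard form: now -sin(x) + 5*sin(4*x)/4.
Answer: -sin(x) + 5*sin(4*x)/4.


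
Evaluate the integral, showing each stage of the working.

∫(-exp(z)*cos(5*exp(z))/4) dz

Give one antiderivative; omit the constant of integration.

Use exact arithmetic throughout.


Step 1. Substitute u = exp(z), turning ∫(-exp(z)*cos(5*exp(z))/4) dz into ∫(-cos(5*u)/4) du: now ∫(-cos(5*u)/4) du.
Step 2. Evaluate the standard form: now -sin(5*u)/20.
Step 3. Substitute back u = exp(z): now -sin(5*exp(z))/20.
Answer: -sin(5*exp(z))/20.


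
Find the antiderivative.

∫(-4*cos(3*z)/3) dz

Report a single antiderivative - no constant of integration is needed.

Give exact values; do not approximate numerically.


Answer: -4*sin(3*z)/9.


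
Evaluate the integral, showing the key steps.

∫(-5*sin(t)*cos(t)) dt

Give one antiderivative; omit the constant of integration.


Step 1. Substitute u = sin(t), turning ∫(-5*sin(t)*cos(t)) dt into ∫(-5*u) du: now ∫(-5*u) du.
Step 2. Evaluate the standard form: now -5*u**2/2.
Step 3. Substitute back u = sin(t): now -5*sin(t)**2/2.
Answer: -5*sin(t)**2/2.


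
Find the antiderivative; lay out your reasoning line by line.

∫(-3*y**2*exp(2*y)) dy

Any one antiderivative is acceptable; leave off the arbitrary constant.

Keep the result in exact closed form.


Step 1. Integrate ∫(-3*y**2*exp(2*y)) dy by parts with u = y**2, dv = (-3*exp(2*y)) dy, so v = -3*exp(2*y)/2: now -3*y**2*exp(2*y)/2 + ∫(3*y*exp(2*y)) dy.
Step 2. Integrate ∫(3*y*exp(2*y)) dy by parts with u = y, dv = (3*exp(2*y)) dy, so v = 3*exp(2*y)/2: now -3*y**2*exp(2*y)/2 + 3*y*exp(2*y)/2 + ∫(-3*exp(2*y)/2) dy.
Step 3. Evaluate the standard form: now -3*y**2*exp(2*y)/2 + 3*y*exp(2*y)/2 - 3*exp(2*y)/4.
Answer: -3*y**2*exp(2*y)/2 + 3*y*exp(2*y)/2 - 3*exp(2*y)/4.


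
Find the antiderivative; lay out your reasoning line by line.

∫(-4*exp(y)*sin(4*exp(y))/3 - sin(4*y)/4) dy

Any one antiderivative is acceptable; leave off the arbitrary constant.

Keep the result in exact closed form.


Step 1. Rewrite: now ∫(-4*exp(y)*sin(4*exp(y))/3) dy + ∫(-sin(4*y)/4) dy.
Step 2. Evaluate the standard form: now cos(4*y)/16 + ∫(-4*exp(y)*sin(4*exp(y))/3) dy.
Step 3. Substitute u = exp(y), turning ∫(-4*exp(y)*sin(4*exp(y))/3) dy into ∫(-4*sin(4*u)/3) du: now cos(4*y)/16 + ∫(-4*sin(4*u)/3) du.
Step 4. Evaluate the standard form: now cos(4*u)/3 + cos(4*y)/16.
Step 5. Substitute back u = exp(y): now cos(4*y)/16 + cos(4*exp(y))/3.
Answer: cos(4*y)/16 + cos(4*exp(y))/3.


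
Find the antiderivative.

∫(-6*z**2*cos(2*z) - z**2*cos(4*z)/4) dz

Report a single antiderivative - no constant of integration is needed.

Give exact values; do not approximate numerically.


Answer: -3*z**2*sin(2*z) - z**2*sin(4*z)/16 - 3*z*cos(2*z) - z*cos(4*z)/32 + 3*sin(2*z)/2 + sin(4*z)/128.


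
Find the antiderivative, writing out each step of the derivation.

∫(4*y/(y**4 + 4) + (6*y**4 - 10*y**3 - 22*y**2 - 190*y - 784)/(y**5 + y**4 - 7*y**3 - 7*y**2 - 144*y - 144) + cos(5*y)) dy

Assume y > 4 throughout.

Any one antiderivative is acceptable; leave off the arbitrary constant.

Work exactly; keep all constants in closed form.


Step 1. Rewrite: now ∫(4*y/(y**4 + 4)) dy + ∫((6*y**4 - 10*y**3 - 22*y**2 - 190*y - 784)/(y**5 + y**4 - 7*y**3 - 7*y**2 - 144*y - 144)) dy + ∫(cos(5*y)) dy.
Step 2. Substitute u = y**2, turning ∫(4*y/(y**4 + 4)) dy into ∫(2/(u**2 + 4)) du: now ∫((6*y**4 - 10*y**3 - 22*y**2 - 190*y - 784)/(y**5 + y**4 - 7*y**3 - 7*y**2 - 144*y - 144)) dy + ∫(2/(u**2 + 4)) du + ∫(cos(5*y)) dy.
Step 3. Evaluate the standard form: now atan(u/2) + ∫((6*y**4 - 10*y**3 - 22*y**2 - 190*y - 784)/(y**5 + y**4 - 7*y**3 - 7*y**2 - 144*y - 144)) dy + ∫(cos(5*y)) dy.
Step 4. Substitute back u = y**2: now atan(y**2/2) + ∫((6*y**4 - 10*y**3 - 22*y**2 - 190*y - 784)/(y**5 + y**4 - 7*y**3 - 7*y**2 - 144*y - 144)) dy + ∫(cos(5*y)) dy.
Step 5. Decompose ∫((6*y**4 - 10*y**3 - 22*y**2 - 190*y - 784)/(y**5 + y**4 - 7*y**3 - 7*y**2 - 144*y - 144)) dy by partial fractions, (6*y**4 - 10*y**3 - 22*y**2 - 190*y - 784)/(y**5 + y**4 - 7*y**3 - 7*y**2 - 144*y - 144) = 4/(y**2 + 9) + 3/(y + 4) + 4/(y + 1) - 1/(y - 4): now atan(y**2/2) + ∫(-1/(y - 4)) dy + ∫(4/(y + 1)) dy + ∫(3/(y + 4)) dy + ∫(4/(y**2 + 9)) dy + ∫(cos(5*y)) dy.
Step 6. Evaluate the standard form [assuming y > -1]: now 4*log(y + 1) + atan(y**2/2) + ∫(-1/(y - 4)) dy + ∫(3/(y + 4)) dy + ∫(4/(y**2 + 9)) dy + ∫(cos(5*y)) dy.
Step 7. Evaluate the standard form [assuming y > 4]: now -log(y - 4) + 4*log(y + 1) + atan(y**2/2) + ∫(3/(y + 4)) dy + ∫(4/(y**2 + 9)) dy + ∫(cos(5*y)) dy.
Step 8. Evaluate the standard form [assuming y > -4]: now -log(y - 4) + 4*log(y + 1) + 3*log(y + 4) + atan(y**2/2) + ∫(4/(y**2 + 9)) dy + ∫(cos(5*y)) dy.
Step 9. Evaluate the standard form: now -log(y - 4) + 4*log(y + 1) + 3*log(y + 4) + 4*atan(y/3)/3 + atan(y**2/2) + ∫(cos(5*y)) dy.
Step 10. Evaluate the standard form: now -log(y - 4) + 4*log(y + 1) + 3*log(y + 4) + sin(5*y)/5 + 4*atan(y/3)/3 + atan(y**2/2).
Answer: -log(y - 4) + 4*log(y + 1) + 3*log(y + 4) + sin(5*y)/5 + 4*atan(y/3)/3 + atan(y**2/2).


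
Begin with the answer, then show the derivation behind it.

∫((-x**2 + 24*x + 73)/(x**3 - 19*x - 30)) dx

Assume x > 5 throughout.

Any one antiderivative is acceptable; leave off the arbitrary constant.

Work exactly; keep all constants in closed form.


The answer is 3*log(x - 5) - 3*log(x + 2) - log(x + 3).
Step 1. Decompose ∫((-x**2 + 24*x + 73)/(x**3 - 19*x - 30)) dx by partial fractions, (-x**2 + 24*x + 73)/(x**3 - 19*x - 30) = -1/(x + 3) - 3/(x + 2) + 3/(x - 5): now ∫(3/(x - 5)) dx + ∫(-3/(x + 2)) dx + ∫(-1/(x + 3)) dx.
Step 2. Evaluate the standard form [assuming x > -3]: now -log(x + 3) + ∫(3/(x - 5)) dx + ∫(-3/(x + 2)) dx.
Step 3. Evaluate the standard form [assuming x > 5]: now 3*log(x - 5) - log(x + 3) + ∫(-3/(x + 2)) dx.
Step 4. Evaluate the standard form [assuming x > -2]: now 3*log(x - 5) - 3*log(x + 2) - log(x + 3).
Answer: 3*log(x - 5) - 3*log(x + 2) - log(x + 3).


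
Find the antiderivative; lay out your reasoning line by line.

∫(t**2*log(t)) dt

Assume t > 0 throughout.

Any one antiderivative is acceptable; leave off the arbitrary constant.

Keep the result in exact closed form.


Step 1. Integrate ∫(t**2*log(t)) dt by parts with u = log(t), dv = (t**2) dt, so v = t**3/3 [assuming t > 0]: now t**3*log(t)/3 + ∫(-t**2/3) dt.
Step 2. Evaluate the standard form: now t**3*log(t)/3 - t**3/9.
Answer: t**3*log(t)/3 - t**3/9.


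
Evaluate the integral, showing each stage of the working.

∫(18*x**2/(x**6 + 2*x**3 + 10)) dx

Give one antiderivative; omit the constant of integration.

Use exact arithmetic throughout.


Step 1. Substitute u = x**3 + 1, turning ∫(18*x**2/(x**6 + 2*x**3 + 10)) dx into ∫(6/(u**2 + 9)) du: now ∫(6/(u**2 + 9)) du.
Step 2. Evaluate the standard form: now 2*atan(u/3).
Step 3. Substitute back u = x**3 + 1: now 2*atan(x**3/3 + 1/3).
Answer: 2*atan(x**3/3 + 1/3).


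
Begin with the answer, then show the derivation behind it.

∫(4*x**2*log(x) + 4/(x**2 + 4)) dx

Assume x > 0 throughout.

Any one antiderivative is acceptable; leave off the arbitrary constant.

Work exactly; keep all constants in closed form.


The answer is 4*x**3*log(x)/3 - 4*x**3/9 + 2*atan(x/2).
Step 1. Rewrite: now ∫(4*x**2*log(x)) dx + ∫(4/(x**2 + 4)) dx.
Step 2. Evaluate the standard form: now 2*atan(x/2) + ∫(4*x**2*log(x)) dx.
Step 3. Integrate ∫(4*x**2*log(x)) dx by parts with u = log(x), dv = (4*x**2) dx, so v = 4*x**3/3 [assuming x > 0]: now 4*x**3*log(x)/3 + 2*atan(x/2) + ∫(-4*x**2/3) dx.
Step 4. Evaluate the standard form: now 4*x**3*log(x)/3 - 4*x**3/9 + 2*atan(x/2).
Answer: 4*x**3*log(x)/3 - 4*x**3/9 + 2*atan(x/2).


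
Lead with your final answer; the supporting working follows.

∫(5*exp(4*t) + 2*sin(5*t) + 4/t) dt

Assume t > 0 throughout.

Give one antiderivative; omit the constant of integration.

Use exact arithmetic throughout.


The answer is 5*exp(4*t)/4 + 4*log(t) - 2*cos(5*t)/5.
Step 1. Rewrite: now ∫(4/t) dt + ∫(5*exp(4*t)) dt + ∫(2*sin(5*t)) dt.
Step 2. Evaluate the standard form: now -2*cos(5*t)/5 + ∫(4/t) dt + ∫(5*exp(4*t)) dt.
Step 3. Evaluate the standard form [assuming t > 0]: now 4*log(t) - 2*cos(5*t)/5 + ∫(5*exp(4*t)) dt.
Step 4. Evaluate the standard form: now 5*exp(4*t)/4 + 4*log(t) - 2*cos(5*t)/5.
Answer: 5*exp(4*t)/4 + 4*log(t) - 2*cos(5*t)/5.


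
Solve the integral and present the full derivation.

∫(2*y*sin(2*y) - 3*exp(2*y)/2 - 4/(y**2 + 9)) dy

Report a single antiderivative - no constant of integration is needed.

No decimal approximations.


Step 1. Rewrite: now ∫(2*y*sin(2*y)) dy + ∫(-4/(y**2 + 9)) dy + ∫(-3*exp(2*y)/2) dy.
Step 2. Evaluate the standard form: now -3*exp(2*y)/4 + ∫(2*y*sin(2*y)) dy + ∫(-4/(y**2 + 9)) dy.
Step 3. Integrate ∫(2*y*sin(2*y)) dy by parts with u = y, dv = (2*sin(2*y)) dy, so v = -cos(2*y): now -y*cos(2*y) - 3*exp(2*y)/4 + ∫(-4/(y**2 + 9)) dy + ∫(cos(2*y)) dy.
Step 4. Evaluate the standard form: now -y*cos(2*y) - 3*exp(2*y)/4 + sin(2*y)/2 + ∫(-4/(y**2 + 9)) dy.
Step 5. Evaluate the standard form: now -y*cos(2*y) - 3*exp(2*y)/4 + sin(2*y)/2 - 4*atan(y/3)/3.
Answer: -y*cos(2*y) - 3*exp(2*y)/4 + sin(2*y)/2 - 4*atan(y/3)/3.


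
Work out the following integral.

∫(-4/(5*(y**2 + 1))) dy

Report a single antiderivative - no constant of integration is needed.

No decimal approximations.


Answer: -4*atan(y)/5.


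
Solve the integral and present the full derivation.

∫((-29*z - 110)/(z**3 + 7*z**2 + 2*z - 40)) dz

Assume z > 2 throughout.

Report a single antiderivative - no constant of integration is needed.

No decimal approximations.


Step 1. Decompose ∫((-29*z - 110)/(z**3 + 7*z**2 + 2*z - 40)) dz by partial fractions, (-29*z - 110)/(z**3 + 7*z**2 + 2*z - 40) = 5/(z + 5) - 1/(z + 4) - 4/(z - 2): now ∫(-4/(z - 2)) dz + ∫(-1/(z + 4)) dz + ∫(5/(z + 5)) dz.
Step 2. Evaluate the standard form [assuming z > 2]: now -4*log(z - 2) + ∫(-1/(z + 4)) dz + ∫(5/(z + 5)) dz.
Step 3. Evaluate the standard form [assuming z > -5]: now -4*log(z - 2) + 5*log(z + 5) + ∫(-1/(z + 4)) dz.
Step 4. Evaluate the standard form [assuming z > -4]: now -4*log(z - 2) - log(z + 4) + 5*log(z + 5).
Answer: -4*log(z - 2) - log(z + 4) + 5*log(z + 5).


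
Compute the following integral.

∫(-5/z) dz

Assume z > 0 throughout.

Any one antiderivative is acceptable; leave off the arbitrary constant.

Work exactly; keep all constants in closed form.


Answer: -5*log(z).


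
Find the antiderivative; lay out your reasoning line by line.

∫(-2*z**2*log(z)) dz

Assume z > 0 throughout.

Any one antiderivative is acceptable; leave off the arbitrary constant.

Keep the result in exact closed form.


Step 1. Integrate ∫(-2*z**2*log(z)) dz by parts with u = log(z), dv = (-2*z**2) dz, so v = -2*z**3/3 [assuming z > 0]: now -2*z**3*log(z)/3 + ∫(2*z**2/3) dz.
Step 2. Evaluate the standard form: now -2*z**3*log(z)/3 + 2*z**3/9.
Answer: -2*z**3*log(z)/3 + 2*z**3/9.


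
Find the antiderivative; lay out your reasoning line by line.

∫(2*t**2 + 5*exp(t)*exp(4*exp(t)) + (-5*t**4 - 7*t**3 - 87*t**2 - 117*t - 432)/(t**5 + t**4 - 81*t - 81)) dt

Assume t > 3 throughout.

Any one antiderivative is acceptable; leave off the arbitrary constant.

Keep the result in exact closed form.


Step 1. Rewrite: now ∫(2*t**2) dt + ∫((-5*t**4 - 7*t**3 - 87*t**2 - 117*t - 432)/(t**5 + t**4 - 81*t - 81)) dt + ∫(5*exp(t)*exp(4*exp(t))) dt.
Step 2. Substitute u = exp(t), turning ∫(5*exp(t)*exp(4*exp(t))) dt into ∫(5*exp(4*u)) du: now ∫(2*t**2) dt + ∫((-5*t**4 - 7*t**3 - 87*t**2 - 117*t - 432)/(t**5 + t**4 - 81*t - 81)) dt + ∫(5*exp(4*u)) du.
Step 3. Evaluate the standard form: now 5*exp(4*u)/4 + ∫(2*t**2) dt + ∫((-5*t**4 - 7*t**3 - 87*t**2 - 117*t - 432)/(t**5 + t**4 - 81*t - 81)) dt.
Step 4. Substitute back u = exp(t): now 5*exp(4*exp(t))/4 + ∫(2*t**2) dt + ∫((-5*t**4 - 7*t**3 - 87*t**2 - 117*t - 432)/(t**5 + t**4 - 81*t - 81)) dt.
Step 5. Evaluate the standard form: now 2*t**3/3 + 5*exp(4*exp(t))/4 + ∫((-5*t**4 - 7*t**3 - 87*t**2 - 117*t - 432)/(t**5 + t**4 - 81*t - 81)) dt.
Step 6. Decompose ∫((-5*t**4 - 7*t**3 - 87*t**2 - 117*t - 432)/(t**5 + t**4 - 81*t - 81)) dt by partial fractions, (-5*t**4 - 7*t**3 - 87*t**2 - 117*t - 432)/(t**5 + t**4 - 81*t - 81) = 3/(t**2 + 9) - 5/(t + 3) + 5/(t + 1) - 5/(t - 3): now 2*t**3/3 + 5*exp(4*exp(t))/4 + ∫(-5/(t - 3)) dt + ∫(5/(t + 1)) dt + ∫(-5/(t + 3)) dt + ∫(3/(t**2 + 9)) dt.
Step 7. Evaluate the standard form [assuming t > 3]: now 2*t**3/3 + 5*exp(4*exp(t))/4 - 5*log(t - 3) + ∫(5/(t + 1)) dt + ∫(-5/(t + 3)) dt + ∫(3/(t**2 + 9)) dt.
Step 8. Evaluate the standard form [assuming t > -3]: now 2*t**3/3 + 5*exp(4*exp(t))/4 - 5*log(t - 3) - 5*log(t + 3) + ∫(5/(t + 1)) dt + ∫(3/(t**2 + 9)) dt.
Step 9. Evaluate the standard form [assuming t > -1]: now 2*t**3/3 + 5*exp(4*exp(t))/4 - 5*log(t - 3) + 5*log(t + 1) - 5*log(t + 3) + ∫(3/(t**2 + 9)) dt.
Step 10. Evaluate the standard form: now 2*t**3/3 + 5*exp(4*exp(t))/4 - 5*log(t - 3) + 5*log(t + 1) - 5*log(t + 3) + atan(t/3).
Answer: 2*t**3/3 + 5*exp(4*exp(t))/4 - 5*log(t - 3) + 5*log(t + 1) - 5*log(t + 3) + atan(t/3).


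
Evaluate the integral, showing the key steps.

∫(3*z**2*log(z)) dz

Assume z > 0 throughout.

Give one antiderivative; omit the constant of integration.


Step 1. Integrate ∫(3*z**2*log(z)) dz by parts with u = log(z), dv = (3*z**2) dz, so v = z**3 [assuming z > 0]: now z**3*log(z) + ∫(-z**2) dz.
Step 2. Evaluate the standard form: now z**3*log(z) - z**3/3.
Answer: z**3*log(z) - z**3/3.


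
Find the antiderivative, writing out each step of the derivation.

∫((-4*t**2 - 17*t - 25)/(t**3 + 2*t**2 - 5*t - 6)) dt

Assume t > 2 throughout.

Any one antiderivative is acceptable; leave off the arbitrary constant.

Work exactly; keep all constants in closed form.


Step 1. Decompose ∫((-4*t**2 - 17*t - 25)/(t**3 + 2*t**2 - 5*t - 6)) dt by partial fractions, (-4*t**2 - 17*t - 25)/(t**3 + 2*t**2 - 5*t - 6) = -1/(t + 3) + 2/(t + 1) - 5/(t - 2): now ∫(-5/(t - 2)) dt + ∫(2/(t + 1)) dt + ∫(-1/(t + 3)) dt.
Step 2. Evaluate the standard form [assuming t > -3]: now -log(t + 3) + ∫(-5/(t - 2)) dt + ∫(2/(t + 1)) dt.
Step 3. Evaluate the standard form [assuming t > 2]: now -5*log(t - 2) - log(t + 3) + ∫(2/(t + 1)) dt.
Step 4. Evaluate the standard form [assuming t > -1]: now -5*log(t - 2) + 2*log(t + 1) - log(t + 3).
Answer: -5*log(t - 2) + 2*log(t + 1) - log(t + 3).


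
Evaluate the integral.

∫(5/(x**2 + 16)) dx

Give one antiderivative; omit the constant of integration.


Answer: 5*atan(x/4)/4.


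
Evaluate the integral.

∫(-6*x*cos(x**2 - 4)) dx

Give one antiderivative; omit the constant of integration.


Answer: -3*sin(x**2 - 4).


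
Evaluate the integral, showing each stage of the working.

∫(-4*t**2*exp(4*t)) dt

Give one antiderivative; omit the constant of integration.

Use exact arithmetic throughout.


Step 1. Integrate ∫(-4*t**2*exp(4*t)) dt by parts with u = t**2, dv = (-4*exp(4*t)) dt, so v = -exp(4*t): now -t**2*exp(4*t) + ∫(2*t*exp(4*t)) dt.
Step 2. Integrate ∫(2*t*exp(4*t)) dt by parts with u = t, dv = (2*exp(4*t)) dt, so v = exp(4*t)/2: now -t**2*exp(4*t) + t*exp(4*t)/2 + ∫(-exp(4*t)/2) dt.
Step 3. Evaluate the standard form: now -t**2*exp(4*t) + t*exp(4*t)/2 - exp(4*t)/8.
Answer: -t**2*exp(4*t) + t*exp(4*t)/2 - exp(4*t)/8.


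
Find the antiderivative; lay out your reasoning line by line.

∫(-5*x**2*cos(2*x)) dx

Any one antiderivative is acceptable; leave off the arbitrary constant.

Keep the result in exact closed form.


Step 1. Integrate ∫(-5*x**2*cos(2*x)) dx by parts with u = x**2, dv = (-5*cos(2*x)) dx, so v = -5*sin(2*x)/2: now -5*x**2*sin(2*x)/2 + ∫(5*x*sin(2*x)) dx.
Step 2. Integrate ∫(5*x*sin(2*x)) dx by parts with u = x, dv = (5*sin(2*x)) dx, so v = -5*cos(2*x)/2: now -5*x**2*sin(2*x)/2 - 5*x*cos(2*x)/2 + ∫(5*cos(2*x)/2) dx.
Step 3. Evaluate the standard form: now -5*x**2*sin(2*x)/2 - 5*x*cos(2*x)/2 + 5*sin(2*x)/4.
Answer: -5*x**2*sin(2*x)/2 - 5*x*cos(2*x)/2 + 5*sin(2*x)/4.


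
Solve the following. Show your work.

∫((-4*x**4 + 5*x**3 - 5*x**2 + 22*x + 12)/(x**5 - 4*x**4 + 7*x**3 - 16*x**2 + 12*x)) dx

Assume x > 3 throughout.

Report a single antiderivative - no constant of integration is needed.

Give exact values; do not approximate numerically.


Step 1. Decompose ∫((-4*x**4 + 5*x**3 - 5*x**2 + 22*x + 12)/(x**5 - 4*x**4 + 7*x**3 - 16*x**2 + 12*x)) dx by partial fractions, (-4*x**4 + 5*x**3 - 5*x**2 + 22*x + 12)/(x**5 - 4*x**4 + 7*x**3 - 16*x**2 + 12*x) = -2/(x**2 + 4) - 3/(x - 1) - 2/(x - 3) + 1/x: now ∫(1/x) dx + ∫(-2/(x - 3)) dx + ∫(-3/(x - 1)) dx + ∫(-2/(x**2 + 4)) dx.
Step 2. Evaluate the standard form [assuming x > 1]: now -3*log(x - 1) + ∫(1/x) dx + ∫(-2/(x - 3)) dx + ∫(-2/(x**2 + 4)) dx.
Step 3. Evaluate the standard form [assuming x > 0]: now log(x) - 3*log(x - 1) + ∫(-2/(x - 3)) dx + ∫(-2/(x**2 + 4)) dx.
Step 4. Evaluate the standard form [assuming x > 3]: now log(x) - 2*log(x - 3) - 3*log(x - 1) + ∫(-2/(x**2 + 4)) dx.
Step 5. Evaluate the standard form: now log(x) - 2*log(x - 3) - 3*log(x - 1) - atan(x/2).
Answer: log(x) - 2*log(x - 3) - 3*log(x - 1) - atan(x/2).


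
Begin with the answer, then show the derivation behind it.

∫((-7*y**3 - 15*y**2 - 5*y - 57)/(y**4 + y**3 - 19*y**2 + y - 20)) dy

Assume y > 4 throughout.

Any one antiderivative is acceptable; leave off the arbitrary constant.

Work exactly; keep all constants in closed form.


The answer is -5*log(y - 4) - 2*log(y + 5) + 2*atan(y).
Step 1. Decompose ∫((-7*y**3 - 15*y**2 - 5*y - 57)/(y**4 + y**3 - 19*y**2 + y - 20)) dy by partial fractions, (-7*y**3 - 15*y**2 - 5*y - 57)/(y**4 + y**3 - 19*y**2 + y - 20) = 2/(y**2 + 1) - 2/(y + 5) - 5/(y - 4): now ∫(-5/(y - 4)) dy + ∫(-2/(y + 5)) dy + ∫(2/(y**2 + 1)) dy.
Step 2. Evaluate the standard form [assuming y > -5]: now -2*log(y + 5) + ∫(-5/(y - 4)) dy + ∫(2/(y**2 + 1)) dy.
Step 3. Evaluate the standard form [assuming y > 4]: now -5*log(y - 4) - 2*log(y + 5) + ∫(2/(y**2 + 1)) dy.
Step 4. Evaluate the standard form: now -5*log(y - 4) - 2*log(y + 5) + 2*atan(y).
Answer: -5*log(y - 4) - 2*log(y + 5) + 2*atan(y).


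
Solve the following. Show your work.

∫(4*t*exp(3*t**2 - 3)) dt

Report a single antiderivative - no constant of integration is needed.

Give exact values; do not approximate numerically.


Step 1. Substitute u = t**2 - 1, turning ∫(4*t*exp(3*t**2 - 3)) dt into ∫(2*exp(3*u)) du: now ∫(2*exp(3*u)) du.
Step 2. Evaluate the standard form: now 2*exp(3*u)/3.
Step 3. Substitute back u = t**2 - 1: now 2*exp(3*t**2 - 3)/3.
Answer: 2*exp(3*t**2 - 3)/3.


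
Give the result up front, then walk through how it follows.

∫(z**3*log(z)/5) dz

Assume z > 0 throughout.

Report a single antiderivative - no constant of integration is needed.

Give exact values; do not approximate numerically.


The answer is z**4*log(z)/20 - z**4/80.
Step 1. Integrate ∫(z**3*log(z)/5) dz by parts with u = log(z), dv = (z**3/5) dz, so v = z**4/20 [assuming z > 0]: now z**4*log(z)/20 + ∫(-z**3/20) dz.
Step 2. Evaluate the standard form: now z**4*log(z)/20 - z**4/80.
Answer: z**4*log(z)/20 - z**4/80.


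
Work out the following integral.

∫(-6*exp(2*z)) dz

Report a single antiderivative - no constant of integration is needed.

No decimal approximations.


Answer: -3*exp(2*z).


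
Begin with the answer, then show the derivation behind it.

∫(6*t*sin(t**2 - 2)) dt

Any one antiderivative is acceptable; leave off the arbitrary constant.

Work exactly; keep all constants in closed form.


The answer is -3*cos(t**2 - 2).
Step 1. Substitute u = t**2 - 2, turning ∫(6*t*sin(t**2 - 2)) dt into ∫(3*sin(u)) du: now ∫(3*sin(u)) du.
Step 2. Evaluate the standard form: now -3*cos(u).
Step 3. Substitute back u = t**2 - 2: now -3*cos(t**2 - 2).
Answer: -3*cos(t**2 - 2).


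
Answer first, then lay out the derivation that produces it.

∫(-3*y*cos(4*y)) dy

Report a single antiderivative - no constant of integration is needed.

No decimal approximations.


The answer is -3*y*sin(4*y)/4 - 3*cos(4*y)/16.
Step 1. Integrate ∫(-3*y*cos(4*y)) dy by parts with u = y, dv = (-3*cos(4*y)) dy, so v = -3*sin(4*y)/4: now -3*y*sin(4*y)/4 + ∫(3*sin(4*y)/4) dy.
Step 2. Evaluate the standard form: now -3*y*sin(4*y)/4 - 3*cos(4*y)/16.
Answer: -3*y*sin(4*y)/4 - 3*cos(4*y)/16.


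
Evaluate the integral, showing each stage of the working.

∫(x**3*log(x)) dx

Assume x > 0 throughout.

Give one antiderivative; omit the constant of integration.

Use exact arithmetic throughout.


Step 1. Integrate ∫(x**3*log(x)) dx by parts with u = log(x), dv = (x**3) dx, so v = x**4/4 [assuming x > 0]: now x**4*log(x)/4 + ∫(-x**3/4) dx.
Step 2. Evaluate the standard form: now x**4*log(x)/4 - x**4/16.
Answer: x**4*log(x)/4 - x**4/16.


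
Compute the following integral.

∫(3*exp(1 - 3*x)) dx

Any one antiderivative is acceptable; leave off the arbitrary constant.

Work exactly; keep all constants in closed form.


Answer: -exp(1 - 3*x).


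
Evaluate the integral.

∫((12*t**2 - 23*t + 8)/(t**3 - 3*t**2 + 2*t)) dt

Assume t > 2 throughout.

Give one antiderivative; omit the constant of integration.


Answer: 4*log(t) + 5*log(t - 2) + 3*log(t - 1).


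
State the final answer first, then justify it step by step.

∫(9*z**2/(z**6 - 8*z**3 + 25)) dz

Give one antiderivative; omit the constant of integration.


The answer is atan(z**3/3 - 4/3).
Step 1. Substitute u = z**3 - 4, turning ∫(9*z**2/(z**6 - 8*z**3 + 25)) dz into ∫(3/(u**2 + 9)) du: now ∫(3/(u**2 + 9)) du.
Step 2. Evaluate the standard form: now atan(u/3).
Step 3. Substitute back u = z**3 - 4: now atan(z**3/3 - 4/3).
Answer: atan(z**3/3 - 4/3).


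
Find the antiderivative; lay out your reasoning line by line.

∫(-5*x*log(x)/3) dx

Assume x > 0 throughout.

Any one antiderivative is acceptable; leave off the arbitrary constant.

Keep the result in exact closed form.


Step 1. Integrate ∫(-5*x*log(x)/3) dx by parts with u = log(x), dv = (-5*x/3) dx, so v = -5*x**2/6 [assuming x > 0]: now -5*x**2*log(x)/6 + ∫(5*x/6) dx.
Step 2. Evaluate the standard form: now -5*x**2*log(x)/6 + 5*x**2/12.
Answer: -5*x**2*log(x)/6 + 5*x**2/12.


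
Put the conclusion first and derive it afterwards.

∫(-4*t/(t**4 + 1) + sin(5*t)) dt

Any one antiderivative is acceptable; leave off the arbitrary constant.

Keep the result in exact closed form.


The answer is -cos(5*t)/5 - 2*atan(t**2).
Step 1. Rewrite: now ∫(-4*t/(t**4 + 1)) dt + ∫(sin(5*t)) dt.
Step 2. Substitute u = t**2, turning ∫(-4*t/(t**4 + 1)) dt into ∫(-2/(u**2 + 1)) du: now ∫(-2/(u**2 + 1)) du + ∫(sin(5*t)) dt.
Step 3. Evaluate the standard form: now -2*atan(u) + ∫(sin(5*t)) dt.
Step 4. Substitute back u = t**2: now -2*atan(t**2) + ∫(sin(5*t)) dt.
Step 5. Evaluate the standard form: now -cos(5*t)/5 - 2*atan(t**2).
Answer: -cos(5*t)/5 - 2*atan(t**2).


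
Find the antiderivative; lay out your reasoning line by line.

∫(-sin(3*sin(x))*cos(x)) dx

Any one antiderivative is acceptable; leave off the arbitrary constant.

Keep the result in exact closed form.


Step 1. Substitute u = sin(x), turning ∫(-sin(3*sin(x))*cos(x)) dx into ∫(-sin(3*u)) du: now ∫(-sin(3*u)) du.
Step 2. Evaluate the standard form: now cos(3*u)/3.
Step 3. Substitute back u = sin(x): now cos(3*sin(x))/3.
Answer: cos(3*sin(x))/3.


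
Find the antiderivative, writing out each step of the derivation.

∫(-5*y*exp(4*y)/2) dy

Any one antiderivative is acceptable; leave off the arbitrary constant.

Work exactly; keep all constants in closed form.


Step 1. Integrate ∫(-5*y*exp(4*y)/2) dy by parts with u = y, dv = (-5*exp(4*y)/2) dy, so v = -5*exp(4*y)/8: now -5*y*exp(4*y)/8 + ∫(5*exp(4*y)/8) dy.
Step 2. Evaluate the standard form: now -5*y*exp(4*y)/8 + 5*exp(4*y)/32.
Answer: -5*y*exp(4*y)/8 + 5*exp(4*y)/32.


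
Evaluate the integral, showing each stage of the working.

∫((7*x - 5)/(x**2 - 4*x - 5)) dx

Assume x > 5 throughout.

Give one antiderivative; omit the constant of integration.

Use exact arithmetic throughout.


Step 1. Decompose ∫((7*x - 5)/(x**2 - 4*x - 5)) dx by partial fractions, (7*x - 5)/(x**2 - 4*x - 5) = 2/(x + 1) + 5/(x - 5): now ∫(5/(x - 5)) dx + ∫(2/(x + 1)) dx.
Step 2. Evaluate the standard form [assuming x > 5]: now 5*log(x - 5) + ∫(2/(x + 1)) dx.
Step 3. Evaluate the standard form [assuming x > -1]: now 5*log(x - 5) + 2*log(x + 1).
Answer: 5*log(x - 5) + 2*log(x + 1).


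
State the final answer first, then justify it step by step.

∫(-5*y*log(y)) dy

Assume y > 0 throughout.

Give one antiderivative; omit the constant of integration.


The answer is -5*y**2*log(y)/2 + 5*y**2/4.
Step 1. Integrate ∫(-5*y*log(y)) dy by parts with u = log(y), dv = (-5*y) dy, so v = -5*y**2/2 [assuming y > 0]: now -5*y**2*log(y)/2 + ∫(5*y/2) dy.
Step 2. Evaluate the standard form: now -5*y**2*log(y)/2 + 5*y**2/4.
Answer: -5*y**2*log(y)/2 + 5*y**2/4.


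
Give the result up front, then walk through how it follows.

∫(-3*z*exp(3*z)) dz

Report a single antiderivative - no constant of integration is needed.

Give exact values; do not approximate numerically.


The answer is -z*exp(3*z) + exp(3*z)/3.
Step 1. Integrate ∫(-3*z*exp(3*z)) dz by parts with u = z, dv = (-3*exp(3*z)) dz, so v = -exp(3*z): now -z*exp(3*z) + ∫(exp(3*z)) dz.
Step 2. Evaluate the standard form: now -z*exp(3*z) + exp(3*z)/3.
Answer: -z*exp(3*z) + exp(3*z)/3.


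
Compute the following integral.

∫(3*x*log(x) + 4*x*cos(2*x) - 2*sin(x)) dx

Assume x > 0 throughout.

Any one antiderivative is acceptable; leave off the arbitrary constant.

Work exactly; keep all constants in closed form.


Answer: 3*x**2*log(x)/2 - 3*x**2/4 + 2*x*sin(2*x) + 2*cos(x) + cos(2*x).


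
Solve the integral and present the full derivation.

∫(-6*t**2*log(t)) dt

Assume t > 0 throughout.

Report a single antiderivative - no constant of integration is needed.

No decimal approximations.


Step 1. Integrate ∫(-6*t**2*log(t)) dt by parts with u = log(t), dv = (-6*t**2) dt, so v = -2*t**3 [assuming t > 0]: now -2*t**3*log(t) + ∫(2*t**2) dt.
Step 2. Evaluate the standard form: now -2*t**3*log(t) + 2*t**3/3.
Answer: -2*t**3*log(t) + 2*t**3/3.


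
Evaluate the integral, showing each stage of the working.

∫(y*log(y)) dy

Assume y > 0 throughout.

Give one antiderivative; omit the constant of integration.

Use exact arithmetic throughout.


Step 1. Integrate ∫(y*log(y)) dy by parts with u = log(y), dv = (y) dy, so v = y**2/2 [assuming y > 0]: now y**2*log(y)/2 + ∫(-y/2) dy.
Step 2. Evaluate the standard form: now y**2*log(y)/2 - y**2/4.
Answer: y**2*log(y)/2 - y**2/4.


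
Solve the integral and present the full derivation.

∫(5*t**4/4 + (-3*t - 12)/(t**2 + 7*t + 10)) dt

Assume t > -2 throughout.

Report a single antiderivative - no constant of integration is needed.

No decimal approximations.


Step 1. Rewrite: now ∫(5*t**4/4) dt + ∫((-3*t - 12)/(t**2 + 7*t + 10)) dt.
Step 2. Decompose ∫((-3*t - 12)/(t**2 + 7*t + 10)) dt by partial fractions, (-3*t - 12)/(t**2 + 7*t + 10) = -1/(t + 5) - 2/(t + 2): now ∫(5*t**4/4) dt + ∫(-2/(t + 2)) dt + ∫(-1/(t + 5)) dt.
Step 3. Evaluate the standard form [assuming t > -5]: now -log(t + 5) + ∫(5*t**4/4) dt + ∫(-2/(t + 2)) dt.
Step 4. Evaluate the standard form [assuming t > -2]: now -2*log(t + 2) - log(t + 5) + ∫(5*t**4/4) dt.
Step 5. Evaluate the standard form: now t**5/4 - 2*log(t + 2) - log(t + 5).
Answer: t**5/4 - 2*log(t + 2) - log(t + 5).


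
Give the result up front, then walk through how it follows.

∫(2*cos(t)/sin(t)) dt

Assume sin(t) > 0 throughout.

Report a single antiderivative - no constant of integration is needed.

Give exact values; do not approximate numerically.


The answer is 2*log(sin(t)).
Step 1. Substitute u = sin(t), turning ∫(2*cos(t)/sin(t)) dt into ∫(2/u) du: now ∫(2/u) du.
Step 2. Evaluate the standard form [assuming u > 0]: now 2*log(u).
Step 3. Substitute back u = sin(t): now 2*log(sin(t)).
Answer: 2*log(sin(t)).


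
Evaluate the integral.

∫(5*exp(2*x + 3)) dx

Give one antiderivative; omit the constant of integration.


Answer: 5*exp(2*x + 3)/2.


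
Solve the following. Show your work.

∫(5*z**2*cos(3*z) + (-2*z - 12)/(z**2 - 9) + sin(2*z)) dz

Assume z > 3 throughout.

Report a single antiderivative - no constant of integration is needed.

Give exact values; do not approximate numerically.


Step 1. Rewrite: now ∫(5*z**2*cos(3*z)) dz + ∫((-2*z - 12)/(z**2 - 9)) dz + ∫(sin(2*z)) dz.
Step 2. Decompose ∫((-2*z - 12)/(z**2 - 9)) dz by partial fractions, (-2*z - 12)/(z**2 - 9) = 1/(z + 3) - 3/(z - 3): now ∫(5*z**2*cos(3*z)) dz + ∫(-3/(z - 3)) dz + ∫(1/(z + 3)) dz + ∫(sin(2*z)) dz.
Step 3. Evaluate the standard form [assuming z > -3]: now log(z + 3) + ∫(5*z**2*cos(3*z)) dz + ∫(-3/(z - 3)) dz + ∫(sin(2*z)) dz.
Step 4. Evaluate the standard form [assuming z > 3]: now -3*log(z - 3) + log(z + 3) + ∫(5*z**2*cos(3*z)) dz + ∫(sin(2*z)) dz.
Step 5. Integrate ∫(5*z**2*cos(3*z)) dz by parts with u = z**2, dv = (5*cos(3*z)) dz, so v = 5*sin(3*z)/3: now 5*z**2*sin(3*z)/3 - 3*log(z - 3) + log(z + 3) + ∫(-10*z*sin(3*z)/3) dz + ∫(sin(2*z)) dz.
Step 6. Integrate ∫(-10*z*sin(3*z)/3) dz by parts with u = z, dv = (-10*sin(3*z)/3) dz, so v = 10*cos(3*z)/9: now 5*z**2*sin(3*z)/3 + 10*z*cos(3*z)/9 - 3*log(z - 3) + log(z + 3) + ∫(sin(2*z)) dz + ∫(-10*cos(3*z)/9) dz.
Step 7. Evaluate the standard form: now 5*z**2*sin(3*z)/3 + 10*z*cos(3*z)/9 - 3*log(z - 3) + log(z + 3) - 10*sin(3*z)/27 + ∫(sin(2*z)) dz.
Step 8. Evaluate the standard form: now 5*z**2*sin(3*z)/3 + 10*z*cos(3*z)/9 - 3*log(z - 3) + log(z + 3) - 10*sin(3*z)/27 - cos(2*z)/2.
Answer: 5*z**2*sin(3*z)/3 + 10*z*cos(3*z)/9 - 3*log(z - 3) + log(z + 3) - 10*sin(3*z)/27 - cos(2*z)/2.


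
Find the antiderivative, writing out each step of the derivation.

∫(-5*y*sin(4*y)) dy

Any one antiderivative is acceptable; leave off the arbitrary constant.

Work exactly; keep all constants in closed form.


Step 1. Integrate ∫(-5*y*sin(4*y)) dy by parts with u = y, dv = (-5*sin(4*y)) dy, so v = 5*cos(4*y)/4: now 5*y*cos(4*y)/4 + ∫(-5*cos(4*y)/4) dy.
Step 2. Evaluate the standard form: now 5*y*cos(4*y)/4 - 5*sin(4*y)/16.
Answer: 5*y*cos(4*y)/4 - 5*sin(4*y)/16.


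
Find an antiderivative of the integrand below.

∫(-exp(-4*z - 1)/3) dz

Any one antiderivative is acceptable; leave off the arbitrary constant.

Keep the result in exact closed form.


Answer: exp(-4*z - 1)/12.


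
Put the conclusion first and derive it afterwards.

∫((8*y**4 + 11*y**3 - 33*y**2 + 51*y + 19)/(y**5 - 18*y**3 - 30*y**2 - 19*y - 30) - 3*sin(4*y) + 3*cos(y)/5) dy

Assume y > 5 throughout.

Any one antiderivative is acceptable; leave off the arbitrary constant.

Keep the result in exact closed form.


The answer is 4*log(y - 5) + 5*log(y + 2) - log(y + 3) + 3*sin(y)/5 + 3*cos(4*y)/4 - 2*atan(y).
Step 1. Rewrite: now ∫((8*y**4 + 11*y**3 - 33*y**2 + 51*y + 19)/(y**5 - 18*y**3 - 30*y**2 - 19*y - 30)) dy + ∫(-3*sin(4*y)) dy + ∫(3*cos(y)/5) dy.
Step 2. Decompose ∫((8*y**4 + 11*y**3 - 33*y**2 + 51*y + 19)/(y**5 - 18*y**3 - 30*y**2 - 19*y - 30)) dy by partial fractions, (8*y**4 + 11*y**3 - 33*y**2 + 51*y + 19)/(y**5 - 18*y**3 - 30*y**2 - 19*y - 30) = -2/(y**2 + 1) - 1/(y + 3) + 5/(y + 2) + 4/(y - 5): now ∫(4/(y - 5)) dy + ∫(5/(y + 2)) dy + ∫(-1/(y + 3)) dy + ∫(-2/(y**2 + 1)) dy + ∫(-3*sin(4*y)) dy + ∫(3*cos(y)/5) dy.
Step 3. Evaluate the standard form [assuming y > -3]: now -log(y + 3) + ∫(4/(y - 5)) dy + ∫(5/(y + 2)) dy + ∫(-2/(y**2 + 1)) dy + ∫(-3*sin(4*y)) dy + ∫(3*cos(y)/5) dy.
Step 4. Evaluate the standard form [assuming y > -2]: now 5*log(y + 2) - log(y + 3) + ∫(4/(y - 5)) dy + ∫(-2/(y**2 + 1)) dy + ∫(-3*sin(4*y)) dy + ∫(3*cos(y)/5) dy.
Step 5. Evaluate the standard form [assuming y > 5]: now 4*log(y - 5) + 5*log(y + 2) - log(y + 3) + ∫(-2/(y**2 + 1)) dy + ∫(-3*sin(4*y)) dy + ∫(3*cos(y)/5) dy.
Step 6. Evaluate the standard form: now 4*log(y - 5) + 5*log(y + 2) - log(y + 3) - 2*atan(y) + ∫(-3*sin(4*y)) dy + ∫(3*cos(y)/5) dy.
Step 7. Evaluate the standard form: now 4*log(y - 5) + 5*log(y + 2) - log(y + 3) + 3*sin(y)/5 - 2*atan(y) + ∫(-3*sin(4*y)) dy.
Step 8. Evaluate the standard form: now 4*log(y - 5) + 5*log(y + 2) - log(y + 3) + 3*sin(y)/5 + 3*cos(4*y)/4 - 2*atan(y).
Answer: 4*log(y - 5) + 5*log(y + 2) - log(y + 3) + 3*sin(y)/5 + 3*cos(4*y)/4 - 2*atan(y).


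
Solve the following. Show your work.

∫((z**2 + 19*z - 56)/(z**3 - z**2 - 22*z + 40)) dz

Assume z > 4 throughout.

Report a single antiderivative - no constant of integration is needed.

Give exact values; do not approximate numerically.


Step 1. Decompose ∫((z**2 + 19*z - 56)/(z**3 - z**2 - 22*z + 40)) dz by partial fractions, (z**2 + 19*z - 56)/(z**3 - z**2 - 22*z + 40) = -2/(z + 5) + 1/(z - 2) + 2/(z - 4): now ∫(2/(z - 4)) dz + ∫(1/(z - 2)) dz + ∫(-2/(z + 5)) dz.
Step 2. Evaluate the standard form [assuming z > 4]: now 2*log(z - 4) + ∫(1/(z - 2)) dz + ∫(-2/(z + 5)) dz.
Step 3. Evaluate the standard form [assuming z > 2]: now 2*log(z - 4) + log(z - 2) + ∫(-2/(z + 5)) dz.
Step 4. Evaluate the standard form [assuming z > -5]: now 2*log(z - 4) + log(z - 2) - 2*log(z + 5).
Answer: 2*log(z - 4) + log(z - 2) - 2*log(z + 5).


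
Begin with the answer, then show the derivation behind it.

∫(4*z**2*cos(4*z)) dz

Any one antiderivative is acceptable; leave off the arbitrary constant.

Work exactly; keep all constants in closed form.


The answer is z**2*sin(4*z) + z*cos(4*z)/2 - sin(4*z)/8.
Step 1. Integrate ∫(4*z**2*cos(4*z)) dz by parts with u = z**2, dv = (4*cos(4*z)) dz, so v = sin(4*z): now z**2*sin(4*z) + ∫(-2*z*sin(4*z)) dz.
Step 2. Integrate ∫(-2*z*sin(4*z)) dz by parts with u = z, dv = (-2*sin(4*z)) dz, so v = cos(4*z)/2: now z**2*sin(4*z) + z*cos(4*z)/2 + ∫(-cos(4*z)/2) dz.
Step 3. Evaluate the standard form: now z**2*sin(4*z) + z*cos(4*z)/2 - sin(4*z)/8.
Answer: z**2*sin(4*z) + z*cos(4*z)/2 - sin(4*z)/8.


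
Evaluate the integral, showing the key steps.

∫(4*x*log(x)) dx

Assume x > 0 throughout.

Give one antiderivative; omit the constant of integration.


Step 1. Integrate ∫(4*x*log(x)) dx by parts with u = log(x), dv = (4*x) dx, so v = 2*x**2 [assuming x > 0]: now 2*x**2*log(x) + ∫(-2*x) dx.
Step 2. Evaluate the standard form: now 2*x**2*log(x) - x**2.
Answer: 2*x**2*log(x) - x**2.


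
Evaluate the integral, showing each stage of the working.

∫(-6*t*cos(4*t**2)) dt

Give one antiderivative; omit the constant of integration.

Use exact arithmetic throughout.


Step 1. Substitute u = t**2, turning ∫(-6*t*cos(4*t**2)) dt into ∫(-3*cos(4*u)) du: now ∫(-3*cos(4*u)) du.
Step 2. Evaluate the standard form: now -3*sin(4*u)/4.
Step 3. Substitute back u = t**2: now -3*sin(4*t**2)/4.
Answer: -3*sin(4*t**2)/4.


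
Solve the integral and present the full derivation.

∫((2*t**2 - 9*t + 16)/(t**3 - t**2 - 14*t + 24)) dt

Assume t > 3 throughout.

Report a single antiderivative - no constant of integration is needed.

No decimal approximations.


Step 1. Decompose ∫((2*t**2 - 9*t + 16)/(t**3 - t**2 - 14*t + 24)) dt by partial fractions, (2*t**2 - 9*t + 16)/(t**3 - t**2 - 14*t + 24) = 2/(t + 4) - 1/(t - 2) + 1/(t - 3): now ∫(1/(t - 3)) dt + ∫(-1/(t - 2)) dt + ∫(2/(t + 4)) dt.
Step 2. Evaluate the standard form [assuming t > 3]: now log(t - 3) + ∫(-1/(t - 2)) dt + ∫(2/(t + 4)) dt.
Step 3. Evaluate the standard form [assuming t > 2]: now log(t - 3) - log(t - 2) + ∫(2/(t + 4)) dt.
Step 4. Evaluate the standard form [assuming t > -4]: now log(t - 3) - log(t - 2) + 2*log(t + 4).
Answer: log(t - 3) - log(t - 2) + 2*log(t + 4).
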